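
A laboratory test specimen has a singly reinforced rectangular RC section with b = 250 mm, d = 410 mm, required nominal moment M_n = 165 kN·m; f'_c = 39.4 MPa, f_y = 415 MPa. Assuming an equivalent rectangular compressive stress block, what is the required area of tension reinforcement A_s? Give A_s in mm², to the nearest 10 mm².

With M_n = 0.85 f'_c a b (d − a/2), solve the quadratic for a:
a = d − √(d² − 2M_n/(0.85 f'_c b)) = 410 − √(410² − 2 × 165×10⁶/(0.85 × 39.4 × 250)) = 51.27 mm.
A_s = 0.85 f'_c a b / f_y = 0.85 × 39.4 × 51.27 × 250 / 415 = 1034.4 mm².

A_s ≈ 1030 mm²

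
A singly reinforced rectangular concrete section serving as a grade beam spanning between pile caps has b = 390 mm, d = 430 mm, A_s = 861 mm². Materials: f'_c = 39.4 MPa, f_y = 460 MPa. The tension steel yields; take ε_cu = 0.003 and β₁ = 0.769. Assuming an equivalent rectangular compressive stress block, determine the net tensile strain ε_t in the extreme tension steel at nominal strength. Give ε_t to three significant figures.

ε_t ≈ 0.0297

a = A_s f_y/(0.85 f'_c b) = 30.32 mm.
β₁ = 0.769, so c = a/β₁ = 30.32/0.769 = 39.43 mm.
From the linear strain diagram with ε_cu = 0.003: ε_t = 0.003 (d − c)/c = 0.003 × (430 − 39.43)/39.43 = 0.0297.
Since ε_t ≥ 0.005, the section is tension-controlled.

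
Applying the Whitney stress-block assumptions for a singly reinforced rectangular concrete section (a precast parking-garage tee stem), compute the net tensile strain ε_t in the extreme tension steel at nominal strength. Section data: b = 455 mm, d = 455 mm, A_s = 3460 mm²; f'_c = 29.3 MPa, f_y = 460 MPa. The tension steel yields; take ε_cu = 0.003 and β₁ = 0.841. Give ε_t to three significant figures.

ε_t ≈ 0.00517

a = A_s f_y/(0.85 f'_c b) = 140.45 mm.
β₁ = 0.841, so c = a/β₁ = 140.45/0.841 = 167.00 mm.
From the linear strain diagram with ε_cu = 0.003: ε_t = 0.003 (d − c)/c = 0.003 × (455 − 167.00)/167.00 = 0.00517.
Since ε_t ≥ 0.005, the section is tension-controlled.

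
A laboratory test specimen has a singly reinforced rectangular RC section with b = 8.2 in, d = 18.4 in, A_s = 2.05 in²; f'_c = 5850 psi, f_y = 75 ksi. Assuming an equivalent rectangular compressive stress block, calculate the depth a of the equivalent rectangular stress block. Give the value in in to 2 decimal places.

a ≈ 3.77 in

T = A_s f_y = 2.05 × 75 = 153.75 kips.
a = T/(0.85 f'_c b) = 153.75/(0.85 × 5.85 × 8.2) = 3.77 in.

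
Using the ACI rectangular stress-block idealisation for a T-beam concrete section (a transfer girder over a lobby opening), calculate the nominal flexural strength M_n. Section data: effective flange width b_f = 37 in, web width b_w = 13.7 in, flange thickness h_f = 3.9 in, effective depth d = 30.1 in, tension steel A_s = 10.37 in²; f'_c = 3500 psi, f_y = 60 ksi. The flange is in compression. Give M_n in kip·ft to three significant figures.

M_n ≈ 1390 kip·ft

Tension: T = A_s f_y = 10.37 × 60 = 622.2 kips.
Try a within the flange: a = T/(0.85 f'_c b_f) = 622.2/(0.85 × 3.5 × 37) = 5.653 in.
a = 5.653 > h_f = 3.9 in: the block extends into the web. Split into flange-overhang and web parts.
C_f = 0.85 f'_c (b_f − b_w) h_f = 0.85 × 3.5 × (37 − 13.7) × 3.9 = 270.3 kips.
Remaining web compression depth: a_w = (T − C_f)/(0.85 f'_c b_w) = (622.2 − 270.3)/(0.85 × 3.5 × 13.7) = 8.634 in.
M_n = C_f(d − h_f/2) + (T − C_f)(d − a_w/2) = 270.3 × (30.1 − 1.95) + 351.9 × (30.1 − 4.317) = 7608.9 + 9073.0 = 16681.9 kip·in.
M_n = 16681.9/12 = 1390.16 kip·ft.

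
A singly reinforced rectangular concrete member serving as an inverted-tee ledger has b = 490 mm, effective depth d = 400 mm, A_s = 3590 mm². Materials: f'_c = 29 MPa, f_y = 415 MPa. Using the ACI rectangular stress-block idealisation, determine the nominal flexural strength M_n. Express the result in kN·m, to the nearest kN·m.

M_n ≈ 504 kN·m

T = A_s f_y = 3590 × 415 = 1489850 N = 1489.85 kN.
From C = T: a = T/(0.85 f'_c b) = 1489850/(0.85 × 29 × 490) = 123.35 mm.
M_n = T(d − a/2) = 1489.85 kN × (400 − 61.675) mm = 504.05 kN·m.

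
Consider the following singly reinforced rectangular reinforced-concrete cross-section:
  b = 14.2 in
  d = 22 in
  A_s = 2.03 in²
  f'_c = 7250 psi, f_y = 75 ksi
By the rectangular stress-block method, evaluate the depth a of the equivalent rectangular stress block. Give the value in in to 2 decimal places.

a ≈ 1.74 in

T = A_s f_y = 2.03 × 75 = 152.25 kips.
a = T/(0.85 f'_c b) = 152.25/(0.85 × 7.25 × 14.2) = 1.74 in.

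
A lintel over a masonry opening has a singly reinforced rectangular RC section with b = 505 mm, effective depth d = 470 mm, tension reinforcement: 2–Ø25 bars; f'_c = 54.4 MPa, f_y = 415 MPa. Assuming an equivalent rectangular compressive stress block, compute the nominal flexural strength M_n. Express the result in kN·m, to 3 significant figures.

M_n ≈ 188 kN·m

A_s = 2 × 491 = 982 mm².
T = A_s f_y = 982 × 415 = 407530 N = 407.53 kN.
From C = T: a = T/(0.85 f'_c b) = 407530/(0.85 × 54.4 × 505) = 17.45 mm.
M_n = T(d − a/2) = 407.53 kN × (470 − 8.725) mm = 187.98 kN·m.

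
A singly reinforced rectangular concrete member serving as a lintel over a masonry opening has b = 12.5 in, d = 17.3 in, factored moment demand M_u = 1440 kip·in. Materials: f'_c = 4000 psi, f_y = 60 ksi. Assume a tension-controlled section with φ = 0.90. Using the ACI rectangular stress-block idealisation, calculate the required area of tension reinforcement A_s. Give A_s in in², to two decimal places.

A_s ≈ 1.65 in²

M_n = M_u/φ = 1440/0.90 = 1600 kip·in.
From M_n = 0.85 f'_c a b (d − a/2):
a = d − √(d² − 2M_n/(0.85 f'_c b)) = 17.3 − √(17.3² − 2 × 1600/(0.85 × 4 × 12.5)) = 2.334 in.
A_s = 0.85 f'_c a b / f_y = 0.85 × 4 × 2.334 × 12.5 / 60 = 1.653 in².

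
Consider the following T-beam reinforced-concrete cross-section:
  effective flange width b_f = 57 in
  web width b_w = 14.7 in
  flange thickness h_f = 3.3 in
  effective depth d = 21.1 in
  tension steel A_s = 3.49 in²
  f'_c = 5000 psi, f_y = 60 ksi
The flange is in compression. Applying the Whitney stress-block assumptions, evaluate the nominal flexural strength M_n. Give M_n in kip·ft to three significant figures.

Tension: T = A_s f_y = 3.49 × 60 = 209.4 kips.
Try a within the flange: a = T/(0.85 f'_c b_f) = 209.4/(0.85 × 5 × 57) = 0.864 in.
Since a = 0.864 ≤ h_f = 3.3 in, the stress block lies entirely in the flange; analyse as a rectangular beam of width b_f.
M_n = T(d − a/2) = 209.4 × (21.1 − 0.432) = 4327.9 kip·in.
M_n = 4327.9/12 = 360.66 kip·ft.

M_n ≈ 361 kip·ft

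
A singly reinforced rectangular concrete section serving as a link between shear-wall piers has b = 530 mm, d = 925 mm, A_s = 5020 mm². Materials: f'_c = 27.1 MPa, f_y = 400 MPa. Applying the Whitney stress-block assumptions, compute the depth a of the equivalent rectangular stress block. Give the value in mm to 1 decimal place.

a ≈ 164.5 mm

T = A_s f_y = 5020 × 400 = 2008000 N = 2008 kN.
Setting C = 0.85 f'_c a b equal to T: a = 2008000/(0.85 × 27.1 × 530) = 164.5 mm.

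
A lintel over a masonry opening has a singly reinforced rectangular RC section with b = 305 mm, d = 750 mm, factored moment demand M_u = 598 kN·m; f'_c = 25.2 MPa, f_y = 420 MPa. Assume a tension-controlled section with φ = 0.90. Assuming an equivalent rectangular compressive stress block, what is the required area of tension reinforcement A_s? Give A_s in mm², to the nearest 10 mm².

A_s ≈ 2350 mm²

M_n = M_u/φ = 598/0.90 = 664.444 kN·m.
With M_n = 0.85 f'_c a b (d − a/2), solve the quadratic for a:
a = d − √(d² − 2M_n/(0.85 f'_c b)) = 750 − √(750² − 2 × 664.444×10⁶/(0.85 × 25.2 × 305)) = 150.76 mm.
A_s = 0.85 f'_c a b / f_y = 0.85 × 25.2 × 150.76 × 305 / 420 = 2345.1 mm².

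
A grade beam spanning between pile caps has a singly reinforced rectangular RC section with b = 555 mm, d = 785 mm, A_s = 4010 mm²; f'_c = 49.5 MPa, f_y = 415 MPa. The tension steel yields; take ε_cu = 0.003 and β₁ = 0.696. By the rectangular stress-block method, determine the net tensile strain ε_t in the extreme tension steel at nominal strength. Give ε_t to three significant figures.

a = A_s f_y/(0.85 f'_c b) = 71.26 mm.
β₁ = 0.696, so c = a/β₁ = 71.26/0.696 = 102.39 mm.
From the linear strain diagram with ε_cu = 0.003: ε_t = 0.003 (d − c)/c = 0.003 × (785 − 102.39)/102.39 = 0.0200.
Since ε_t ≥ 0.005, the section is tension-controlled.

ε_t ≈ 0.0200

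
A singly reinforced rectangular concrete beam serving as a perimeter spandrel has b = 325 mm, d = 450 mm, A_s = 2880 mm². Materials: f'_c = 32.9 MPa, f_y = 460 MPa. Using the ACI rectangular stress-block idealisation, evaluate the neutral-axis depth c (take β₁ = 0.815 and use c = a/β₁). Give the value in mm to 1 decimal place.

T = A_s f_y = 2880 × 460 = 1324800 N = 1324.8 kN.
Setting C = 0.85 f'_c a b equal to T: a = 1324800/(0.85 × 32.9 × 325) = 145.765 mm.
With β₁ = 0.815, c = a/β₁ = 145.765/0.815 = 178.9 mm.

c ≈ 178.9 mm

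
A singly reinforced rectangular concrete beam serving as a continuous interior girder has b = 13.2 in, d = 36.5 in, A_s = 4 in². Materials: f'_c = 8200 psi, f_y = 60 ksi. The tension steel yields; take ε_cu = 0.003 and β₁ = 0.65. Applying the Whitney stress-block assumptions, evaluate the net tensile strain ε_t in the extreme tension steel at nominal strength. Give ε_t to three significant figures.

a = A_s f_y/(0.85 f'_c b) = 2.609 in.
β₁ = 0.65, so c = a/β₁ = 2.609/0.65 = 4.014 in.
From the linear strain diagram with ε_cu = 0.003: ε_t = 0.003 (d − c)/c = 0.003 × (36.5 − 4.014)/4.014 = 0.0243.
Since ε_t ≥ 0.005, the section is tension-controlled.

ε_t ≈ 0.0243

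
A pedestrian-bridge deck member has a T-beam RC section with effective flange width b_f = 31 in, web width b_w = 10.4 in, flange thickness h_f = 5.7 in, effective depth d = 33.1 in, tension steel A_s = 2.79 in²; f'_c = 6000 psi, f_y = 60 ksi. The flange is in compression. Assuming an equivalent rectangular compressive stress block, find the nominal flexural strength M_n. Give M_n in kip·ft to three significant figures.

M_n ≈ 454 kip·ft

Tension: T = A_s f_y = 2.79 × 60 = 167.4 kips.
Try a within the flange: a = T/(0.85 f'_c b_f) = 167.4/(0.85 × 6 × 31) = 1.059 in.
Since a = 1.059 ≤ h_f = 5.7 in, the stress block lies entirely in the flange; analyse as a rectangular beam of width b_f.
M_n = T(d − a/2) = 167.4 × (33.1 − 0.5295) = 5452.3 kip·in.
M_n = 5452.3/12 = 454.36 kip·ft.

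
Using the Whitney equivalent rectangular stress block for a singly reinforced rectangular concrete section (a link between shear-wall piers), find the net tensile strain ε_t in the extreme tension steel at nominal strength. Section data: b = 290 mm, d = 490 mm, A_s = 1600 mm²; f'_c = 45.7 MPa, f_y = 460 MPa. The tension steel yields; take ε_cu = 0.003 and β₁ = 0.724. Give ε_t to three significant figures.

ε_t ≈ 0.0133

a = A_s f_y/(0.85 f'_c b) = 65.33 mm.
β₁ = 0.724, so c = a/β₁ = 65.33/0.724 = 90.23 mm.
From the linear strain diagram with ε_cu = 0.003: ε_t = 0.003 (d − c)/c = 0.003 × (490 − 90.23)/90.23 = 0.0133.
Since ε_t ≥ 0.005, the section is tension-controlled.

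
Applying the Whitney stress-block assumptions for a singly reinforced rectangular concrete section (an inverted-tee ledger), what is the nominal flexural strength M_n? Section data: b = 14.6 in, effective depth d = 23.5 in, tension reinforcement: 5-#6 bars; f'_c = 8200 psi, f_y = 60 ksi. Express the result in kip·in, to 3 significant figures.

A_s = 5 × 0.44 = 2.2 in².
T = A_s f_y = 2.2 × 60 = 132 kips.
a = T/(0.85 f'_c b) = 132/(0.85 × 8.2 × 14.6) = 1.297 in.
M_n = T(d − a/2) = 132 × (23.5 − 0.6485) = 3016.4 kip·in.

M_n ≈ 3020 kip·in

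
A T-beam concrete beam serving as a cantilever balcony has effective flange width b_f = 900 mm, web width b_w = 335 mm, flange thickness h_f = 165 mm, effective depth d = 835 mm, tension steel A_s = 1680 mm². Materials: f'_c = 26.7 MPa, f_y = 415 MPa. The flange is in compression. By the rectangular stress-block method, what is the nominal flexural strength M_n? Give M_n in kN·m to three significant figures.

M_n ≈ 570 kN·m

Tension: T = A_s f_y = 1680 × 415 = 697200 N.
Try a within the flange: a = T/(0.85 f'_c b_f) = 697200/(0.85 × 26.7 × 900) = 34.13 mm.
Since a = 34.13 ≤ h_f = 165 mm, the stress block lies entirely in the flange; analyse as a rectangular beam of width b_f.
M_n = T(d − a/2) = 697200 × (835 − 17.065) = 570.26 × 10⁶ N·mm.
M_n = 570.26 kN·m.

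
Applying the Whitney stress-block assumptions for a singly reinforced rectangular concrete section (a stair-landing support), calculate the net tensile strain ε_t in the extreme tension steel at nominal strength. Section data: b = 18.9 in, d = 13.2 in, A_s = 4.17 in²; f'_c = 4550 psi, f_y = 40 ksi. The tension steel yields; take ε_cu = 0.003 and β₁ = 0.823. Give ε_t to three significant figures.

ε_t ≈ 0.0113

a = A_s f_y/(0.85 f'_c b) = 2.282 in.
β₁ = 0.823, so c = a/β₁ = 2.282/0.823 = 2.773 in.
From the linear strain diagram with ε_cu = 0.003: ε_t = 0.003 (d − c)/c = 0.003 × (13.2 − 2.773)/2.773 = 0.0113.
Since ε_t ≥ 0.005, the section is tension-controlled.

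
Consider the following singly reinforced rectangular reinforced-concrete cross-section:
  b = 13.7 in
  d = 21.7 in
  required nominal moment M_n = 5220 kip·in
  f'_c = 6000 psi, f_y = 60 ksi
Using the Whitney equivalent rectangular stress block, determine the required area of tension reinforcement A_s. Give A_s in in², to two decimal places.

A_s ≈ 4.39 in²

From M_n = 0.85 f'_c a b (d − a/2):
a = d − √(d² − 2M_n/(0.85 f'_c b)) = 21.7 − √(21.7² − 2 × 5220/(0.85 × 6 × 13.7)) = 3.770 in.
A_s = 0.85 f'_c a b / f_y = 0.85 × 6 × 3.770 × 13.7 / 60 = 4.390 in².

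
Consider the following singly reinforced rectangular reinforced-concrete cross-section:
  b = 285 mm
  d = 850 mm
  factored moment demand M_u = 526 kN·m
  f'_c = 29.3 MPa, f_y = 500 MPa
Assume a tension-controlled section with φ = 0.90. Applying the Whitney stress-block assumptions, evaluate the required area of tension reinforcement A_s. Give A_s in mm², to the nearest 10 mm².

M_n = M_u/φ = 526/0.90 = 584.444 kN·m.
With M_n = 0.85 f'_c a b (d − a/2), solve the quadratic for a:
a = d − √(d² − 2M_n/(0.85 f'_c b)) = 850 − √(850² − 2 × 584.444×10⁶/(0.85 × 29.3 × 285)) = 103.13 mm.
A_s = 0.85 f'_c a b / f_y = 0.85 × 29.3 × 103.13 × 285 / 500 = 1464.0 mm².

A_s ≈ 1460 mm²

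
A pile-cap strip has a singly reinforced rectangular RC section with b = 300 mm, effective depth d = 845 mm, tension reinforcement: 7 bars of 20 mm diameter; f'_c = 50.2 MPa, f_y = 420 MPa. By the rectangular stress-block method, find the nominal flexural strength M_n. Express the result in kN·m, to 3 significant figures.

A_s = 7 × 314 = 2198 mm².
T = A_s f_y = 2198 × 420 = 923160 N = 923.16 kN.
From C = T: a = T/(0.85 f'_c b) = 923160/(0.85 × 50.2 × 300) = 72.12 mm.
M_n = T(d − a/2) = 923.16 kN × (845 − 36.06) mm = 746.78 kN·m.

M_n ≈ 747 kN·m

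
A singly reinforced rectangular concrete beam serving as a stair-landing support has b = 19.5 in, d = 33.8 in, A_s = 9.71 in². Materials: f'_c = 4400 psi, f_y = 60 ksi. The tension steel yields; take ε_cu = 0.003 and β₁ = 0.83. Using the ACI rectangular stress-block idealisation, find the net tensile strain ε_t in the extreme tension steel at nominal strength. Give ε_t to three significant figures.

ε_t ≈ 0.00754

a = A_s f_y/(0.85 f'_c b) = 7.988 in.
β₁ = 0.83, so c = a/β₁ = 7.988/0.83 = 9.624 in.
From the linear strain diagram with ε_cu = 0.003: ε_t = 0.003 (d − c)/c = 0.003 × (33.8 − 9.624)/9.624 = 0.00754.
Since ε_t ≥ 0.005, the section is tension-controlled.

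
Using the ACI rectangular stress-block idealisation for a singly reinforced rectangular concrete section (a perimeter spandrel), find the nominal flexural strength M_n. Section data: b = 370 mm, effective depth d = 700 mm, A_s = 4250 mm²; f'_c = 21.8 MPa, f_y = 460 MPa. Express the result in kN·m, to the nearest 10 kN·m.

T = A_s f_y = 4250 × 460 = 1955000 N = 1955 kN.
From C = T: a = T/(0.85 f'_c b) = 1955000/(0.85 × 21.8 × 370) = 285.15 mm.
M_n = T(d − a/2) = 1955 kN × (700 − 142.575) mm = 1089.77 kN·m.

M_n ≈ 1090 kN·m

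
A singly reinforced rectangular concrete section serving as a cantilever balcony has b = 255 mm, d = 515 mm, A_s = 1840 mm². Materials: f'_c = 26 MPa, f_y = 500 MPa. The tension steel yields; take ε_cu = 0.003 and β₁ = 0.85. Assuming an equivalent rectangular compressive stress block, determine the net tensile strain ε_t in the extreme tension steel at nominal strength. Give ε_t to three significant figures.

ε_t ≈ 0.00504

a = A_s f_y/(0.85 f'_c b) = 163.25 mm.
β₁ = 0.85, so c = a/β₁ = 163.25/0.85 = 192.06 mm.
From the linear strain diagram with ε_cu = 0.003: ε_t = 0.003 (d − c)/c = 0.003 × (515 − 192.06)/192.06 = 0.00504.
Since ε_t ≥ 0.005, the section is tension-controlled.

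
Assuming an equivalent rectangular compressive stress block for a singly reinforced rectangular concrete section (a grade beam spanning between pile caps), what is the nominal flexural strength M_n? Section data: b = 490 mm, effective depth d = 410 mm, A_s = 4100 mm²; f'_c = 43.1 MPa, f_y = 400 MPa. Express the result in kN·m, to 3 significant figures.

M_n ≈ 597 kN·m

T = A_s f_y = 4100 × 400 = 1640000 N = 1640 kN.
From C = T: a = T/(0.85 f'_c b) = 1640000/(0.85 × 43.1 × 490) = 91.36 mm.
M_n = T(d − a/2) = 1640 kN × (410 − 45.68) mm = 597.48 kN·m.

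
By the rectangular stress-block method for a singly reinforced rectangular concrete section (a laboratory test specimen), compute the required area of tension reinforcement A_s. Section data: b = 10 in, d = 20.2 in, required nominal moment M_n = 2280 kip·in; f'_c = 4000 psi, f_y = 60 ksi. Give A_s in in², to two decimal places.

From M_n = 0.85 f'_c a b (d − a/2):
a = d − √(d² − 2M_n/(0.85 f'_c b)) = 20.2 − √(20.2² − 2 × 2280/(0.85 × 4 × 10)) = 3.649 in.
A_s = 0.85 f'_c a b / f_y = 0.85 × 4 × 3.649 × 10 / 60 = 2.068 in².

A_s ≈ 2.07 in²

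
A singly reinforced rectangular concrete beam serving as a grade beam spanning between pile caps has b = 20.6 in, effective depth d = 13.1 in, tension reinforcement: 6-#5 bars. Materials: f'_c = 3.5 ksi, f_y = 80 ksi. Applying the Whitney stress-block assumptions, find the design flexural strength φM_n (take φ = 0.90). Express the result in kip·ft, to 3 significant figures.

A_s = 6 × 0.31 = 1.86 in².
T = A_s f_y = 1.86 × 80 = 148.8 kips.
a = T/(0.85 f'_c b) = 148.8/(0.85 × 3.5 × 20.6) = 2.428 in.
M_n = T(d − a/2) = 148.8 × (13.1 − 1.214) = 1768.6 kip·in = 1768.6/12 = 147.38 kip·ft.
φM_n = 0.90 × 147.38 = 132.64 kip·ft.

φM_n ≈ 133 kip·ft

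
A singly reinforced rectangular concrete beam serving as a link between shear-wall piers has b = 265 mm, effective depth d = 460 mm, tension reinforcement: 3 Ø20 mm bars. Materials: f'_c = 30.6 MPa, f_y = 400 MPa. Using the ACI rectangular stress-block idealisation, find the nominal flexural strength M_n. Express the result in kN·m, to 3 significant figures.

A_s = 3 × 314 = 942 mm².
T = A_s f_y = 942 × 400 = 376800 N = 376.8 kN.
From C = T: a = T/(0.85 f'_c b) = 376800/(0.85 × 30.6 × 265) = 54.67 mm.
M_n = T(d − a/2) = 376.8 kN × (460 − 27.335) mm = 163.03 kN·m.

M_n ≈ 163 kN·m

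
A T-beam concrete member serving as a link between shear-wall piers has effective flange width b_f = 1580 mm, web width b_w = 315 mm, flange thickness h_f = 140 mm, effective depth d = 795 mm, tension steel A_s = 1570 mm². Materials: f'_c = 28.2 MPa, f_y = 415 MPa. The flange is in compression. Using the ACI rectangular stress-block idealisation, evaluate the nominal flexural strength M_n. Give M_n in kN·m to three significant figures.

Tension: T = A_s f_y = 1570 × 415 = 651550 N.
Try a within the flange: a = T/(0.85 f'_c b_f) = 651550/(0.85 × 28.2 × 1580) = 17.20 mm.
Since a = 17.20 ≤ h_f = 140 mm, the stress block lies entirely in the flange; analyse as a rectangular beam of width b_f.
M_n = T(d − a/2) = 651550 × (795 − 8.6) = 512.38 × 10⁶ N·mm.
M_n = 512.38 kN·m.

M_n ≈ 512 kN·m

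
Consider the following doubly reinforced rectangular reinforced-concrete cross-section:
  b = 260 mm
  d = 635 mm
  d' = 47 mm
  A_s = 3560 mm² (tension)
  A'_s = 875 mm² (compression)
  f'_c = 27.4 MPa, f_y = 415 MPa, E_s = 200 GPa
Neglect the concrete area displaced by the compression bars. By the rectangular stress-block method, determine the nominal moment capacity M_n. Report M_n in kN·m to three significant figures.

Assume both tension and compression steel yield.
Net tension couple steel: A_s − A'_s = 2685 mm².
a = (A_s − A'_s) f_y / (0.85 f'_c b) = 1114275/(0.85 × 27.4 × 260) = 184.01 mm.
c = a/β₁ = 184.01/0.85 = 216.48 mm; ε'_s = 0.003(c − d')/c = 0.0023 ≥ f_y/E_s = 0.0021, so compression steel does yield.
M_n = (A_s − A'_s) f_y (d − a/2) + A'_s f_y (d − d') = [1114275 × (635 − 92.005) + 363125 × (635 − 47)] × 10⁻⁶ = 605.05 + 213.52 = 818.57 kN·m.

M_n ≈ 819 kN·m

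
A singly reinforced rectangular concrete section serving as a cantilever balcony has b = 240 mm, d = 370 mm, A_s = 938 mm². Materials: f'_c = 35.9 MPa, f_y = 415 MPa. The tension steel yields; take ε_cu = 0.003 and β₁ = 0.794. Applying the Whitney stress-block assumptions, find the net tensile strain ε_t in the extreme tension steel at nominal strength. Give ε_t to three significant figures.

ε_t ≈ 0.0136

a = A_s f_y/(0.85 f'_c b) = 53.15 mm.
β₁ = 0.794, so c = a/β₁ = 53.15/0.794 = 66.94 mm.
From the linear strain diagram with ε_cu = 0.003: ε_t = 0.003 (d − c)/c = 0.003 × (370 − 66.94)/66.94 = 0.0136.
Since ε_t ≥ 0.005, the section is tension-controlled.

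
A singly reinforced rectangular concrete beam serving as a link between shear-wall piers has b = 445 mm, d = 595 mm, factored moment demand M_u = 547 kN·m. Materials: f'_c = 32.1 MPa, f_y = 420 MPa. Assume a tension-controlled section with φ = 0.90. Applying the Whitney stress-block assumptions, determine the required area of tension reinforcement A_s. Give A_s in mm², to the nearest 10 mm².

M_n = M_u/φ = 547/0.90 = 607.778 kN·m.
With M_n = 0.85 f'_c a b (d − a/2), solve the quadratic for a:
a = d − √(d² − 2M_n/(0.85 f'_c b)) = 595 − √(595² − 2 × 607.778×10⁶/(0.85 × 32.1 × 445)) = 91.10 mm.
A_s = 0.85 f'_c a b / f_y = 0.85 × 32.1 × 91.10 × 445 / 420 = 2633.6 mm².

A_s ≈ 2630 mm²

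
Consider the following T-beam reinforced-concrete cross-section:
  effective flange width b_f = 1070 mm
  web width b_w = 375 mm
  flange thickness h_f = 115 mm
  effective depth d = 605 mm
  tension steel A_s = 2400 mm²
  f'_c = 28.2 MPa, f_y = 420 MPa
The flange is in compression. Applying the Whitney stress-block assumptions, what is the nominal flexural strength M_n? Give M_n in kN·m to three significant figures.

M_n ≈ 590 kN·m

Tension: T = A_s f_y = 2400 × 420 = 1008000 N.
Try a within the flange: a = T/(0.85 f'_c b_f) = 1008000/(0.85 × 28.2 × 1070) = 39.30 mm.
Since a = 39.30 ≤ h_f = 115 mm, the stress block lies entirely in the flange; analyse as a rectangular beam of width b_f.
M_n = T(d − a/2) = 1008000 × (605 − 19.65) = 590.03 × 10⁶ N·mm.
M_n = 590.03 kN·m.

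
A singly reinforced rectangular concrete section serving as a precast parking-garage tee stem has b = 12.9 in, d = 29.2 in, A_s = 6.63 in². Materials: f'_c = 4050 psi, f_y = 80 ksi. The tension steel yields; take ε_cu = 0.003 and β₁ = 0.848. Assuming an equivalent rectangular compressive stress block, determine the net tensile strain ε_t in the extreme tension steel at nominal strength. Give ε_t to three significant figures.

ε_t ≈ 0.00322

a = A_s f_y/(0.85 f'_c b) = 11.944 in.
β₁ = 0.848, so c = a/β₁ = 11.944/0.848 = 14.085 in.
From the linear strain diagram with ε_cu = 0.003: ε_t = 0.003 (d − c)/c = 0.003 × (29.2 − 14.085)/14.085 = 0.00322.
ε_t < 0.004 — the section is over-reinforced for flexure under ACI limits.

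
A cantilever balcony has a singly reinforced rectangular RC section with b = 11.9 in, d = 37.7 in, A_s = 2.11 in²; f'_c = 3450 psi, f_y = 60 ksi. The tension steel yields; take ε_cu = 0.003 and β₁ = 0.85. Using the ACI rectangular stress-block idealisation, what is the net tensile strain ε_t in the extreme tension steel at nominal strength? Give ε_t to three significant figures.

a = A_s f_y/(0.85 f'_c b) = 3.628 in.
β₁ = 0.85, so c = a/β₁ = 3.628/0.85 = 4.268 in.
From the linear strain diagram with ε_cu = 0.003: ε_t = 0.003 (d − c)/c = 0.003 × (37.7 − 4.268)/4.268 = 0.0235.
Since ε_t ≥ 0.005, the section is tension-controlled.

ε_t ≈ 0.0235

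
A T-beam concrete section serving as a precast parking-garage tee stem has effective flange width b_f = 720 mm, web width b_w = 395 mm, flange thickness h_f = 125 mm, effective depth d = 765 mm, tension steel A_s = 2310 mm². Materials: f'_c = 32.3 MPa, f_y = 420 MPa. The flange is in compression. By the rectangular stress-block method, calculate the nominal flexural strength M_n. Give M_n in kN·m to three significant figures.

Tension: T = A_s f_y = 2310 × 420 = 970200 N.
Try a within the flange: a = T/(0.85 f'_c b_f) = 970200/(0.85 × 32.3 × 720) = 49.08 mm.
Since a = 49.08 ≤ h_f = 125 mm, the stress block lies entirely in the flange; analyse as a rectangular beam of width b_f.
M_n = T(d − a/2) = 970200 × (765 − 24.54) = 718.39 × 10⁶ N·mm.
M_n = 718.39 kN·m.

M_n ≈ 718 kN·m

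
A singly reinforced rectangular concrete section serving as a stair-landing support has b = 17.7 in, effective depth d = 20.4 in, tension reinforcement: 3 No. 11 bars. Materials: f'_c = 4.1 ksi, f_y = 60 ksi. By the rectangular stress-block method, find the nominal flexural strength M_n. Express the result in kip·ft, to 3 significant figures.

A_s = 3 × 1.56 = 4.68 in².
T = A_s f_y = 4.68 × 60 = 280.8 kips.
a = T/(0.85 f'_c b) = 280.8/(0.85 × 4.1 × 17.7) = 4.552 in.
M_n = T(d − a/2) = 280.8 × (20.4 − 2.276) = 5089.2 kip·in = 5089.2/12 = 424.10 kip·ft.

M_n ≈ 424 kip·ft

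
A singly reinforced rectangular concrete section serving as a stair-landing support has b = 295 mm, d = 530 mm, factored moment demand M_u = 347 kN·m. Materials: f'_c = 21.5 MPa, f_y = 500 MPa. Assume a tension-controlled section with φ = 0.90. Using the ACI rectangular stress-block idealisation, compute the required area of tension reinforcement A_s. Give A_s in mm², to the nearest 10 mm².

M_n = M_u/φ = 347/0.90 = 385.556 kN·m.
With M_n = 0.85 f'_c a b (d − a/2), solve the quadratic for a:
a = d − √(d² − 2M_n/(0.85 f'_c b)) = 530 − √(530² − 2 × 385.556×10⁶/(0.85 × 21.5 × 295)) = 158.70 mm.
A_s = 0.85 f'_c a b / f_y = 0.85 × 21.5 × 158.70 × 295 / 500 = 1711.1 mm².

A_s ≈ 1710 mm²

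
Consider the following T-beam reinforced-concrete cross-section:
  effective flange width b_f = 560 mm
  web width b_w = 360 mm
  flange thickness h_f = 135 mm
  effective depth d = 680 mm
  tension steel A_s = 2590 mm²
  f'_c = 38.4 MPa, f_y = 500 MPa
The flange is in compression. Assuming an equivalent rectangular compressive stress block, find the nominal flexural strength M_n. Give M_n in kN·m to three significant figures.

M_n ≈ 835 kN·m

Tension: T = A_s f_y = 2590 × 500 = 1295000 N.
Try a within the flange: a = T/(0.85 f'_c b_f) = 1295000/(0.85 × 38.4 × 560) = 70.85 mm.
Since a = 70.85 ≤ h_f = 135 mm, the stress block lies entirely in the flange; analyse as a rectangular beam of width b_f.
M_n = T(d − a/2) = 1295000 × (680 − 35.425) = 834.72 × 10⁶ N·mm.
M_n = 834.72 kN·m.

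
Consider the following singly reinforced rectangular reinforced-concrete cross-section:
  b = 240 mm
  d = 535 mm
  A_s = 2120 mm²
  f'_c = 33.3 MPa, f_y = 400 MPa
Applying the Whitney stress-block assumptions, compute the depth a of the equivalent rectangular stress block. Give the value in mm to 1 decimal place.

a ≈ 124.8 mm

T = A_s f_y = 2120 × 400 = 848000 N = 848 kN.
Setting C = 0.85 f'_c a b equal to T: a = 848000/(0.85 × 33.3 × 240) = 124.8 mm.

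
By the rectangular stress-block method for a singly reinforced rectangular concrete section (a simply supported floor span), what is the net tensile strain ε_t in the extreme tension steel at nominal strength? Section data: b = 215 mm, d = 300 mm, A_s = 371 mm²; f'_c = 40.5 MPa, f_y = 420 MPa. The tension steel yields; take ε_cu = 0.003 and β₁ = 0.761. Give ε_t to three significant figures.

ε_t ≈ 0.0295

a = A_s f_y/(0.85 f'_c b) = 21.05 mm.
β₁ = 0.761, so c = a/β₁ = 21.05/0.761 = 27.66 mm.
From the linear strain diagram with ε_cu = 0.003: ε_t = 0.003 (d − c)/c = 0.003 × (300 − 27.66)/27.66 = 0.0295.
Since ε_t ≥ 0.005, the section is tension-controlled.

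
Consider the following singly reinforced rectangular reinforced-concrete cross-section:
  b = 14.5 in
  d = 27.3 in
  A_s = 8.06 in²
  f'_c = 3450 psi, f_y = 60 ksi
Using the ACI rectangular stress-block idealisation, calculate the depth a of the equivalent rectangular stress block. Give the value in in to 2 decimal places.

a ≈ 11.37 in

T = A_s f_y = 8.06 × 60 = 483.6 kips.
a = T/(0.85 f'_c b) = 483.6/(0.85 × 3.45 × 14.5) = 11.37 in.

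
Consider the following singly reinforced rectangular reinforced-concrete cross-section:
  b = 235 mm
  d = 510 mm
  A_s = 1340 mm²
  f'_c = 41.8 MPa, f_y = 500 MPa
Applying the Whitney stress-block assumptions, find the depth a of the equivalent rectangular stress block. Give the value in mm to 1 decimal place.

T = A_s f_y = 1340 × 500 = 670000 N = 670 kN.
Setting C = 0.85 f'_c a b equal to T: a = 670000/(0.85 × 41.8 × 235) = 80.2 mm.

a ≈ 80.2 mm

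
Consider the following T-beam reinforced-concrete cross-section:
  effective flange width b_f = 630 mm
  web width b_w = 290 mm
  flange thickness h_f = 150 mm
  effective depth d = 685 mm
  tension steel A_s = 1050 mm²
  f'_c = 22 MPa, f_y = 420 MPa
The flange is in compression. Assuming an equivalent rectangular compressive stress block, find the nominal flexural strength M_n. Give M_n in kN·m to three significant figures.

Tension: T = A_s f_y = 1050 × 420 = 441000 N.
Try a within the flange: a = T/(0.85 f'_c b_f) = 441000/(0.85 × 22 × 630) = 37.43 mm.
Since a = 37.43 ≤ h_f = 150 mm, the stress block lies entirely in the flange; analyse as a rectangular beam of width b_f.
M_n = T(d − a/2) = 441000 × (685 − 18.715) = 293.83 × 10⁶ N·mm.
M_n = 293.83 kN·m.

M_n ≈ 294 kN·m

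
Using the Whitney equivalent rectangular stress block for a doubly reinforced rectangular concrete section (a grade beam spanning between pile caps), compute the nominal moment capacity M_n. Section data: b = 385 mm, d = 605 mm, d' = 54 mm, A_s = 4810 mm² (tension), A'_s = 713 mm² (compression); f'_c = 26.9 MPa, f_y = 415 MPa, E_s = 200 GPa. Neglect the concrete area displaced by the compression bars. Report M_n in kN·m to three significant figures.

M_n ≈ 1030 kN·m

Assume both tension and compression steel yield.
Net tension couple steel: A_s − A'_s = 4097 mm².
a = (A_s − A'_s) f_y / (0.85 f'_c b) = 1700255/(0.85 × 26.9 × 385) = 193.14 mm.
c = a/β₁ = 193.14/0.85 = 227.22 mm; ε'_s = 0.003(c − d')/c = 0.0023 ≥ f_y/E_s = 0.0021, so compression steel does yield.
M_n = (A_s − A'_s) f_y (d − a/2) + A'_s f_y (d − d') = [1700255 × (605 − 96.57) + 295895 × (605 − 54)] × 10⁻⁶ = 864.46 + 163.04 = 1027.50 kN·m.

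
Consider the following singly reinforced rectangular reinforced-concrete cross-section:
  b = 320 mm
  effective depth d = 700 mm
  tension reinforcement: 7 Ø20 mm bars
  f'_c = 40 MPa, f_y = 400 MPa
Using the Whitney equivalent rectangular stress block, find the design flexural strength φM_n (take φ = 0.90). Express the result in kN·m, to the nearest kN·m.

φM_n ≈ 522 kN·m

A_s = 7 × 314 = 2198 mm².
T = A_s f_y = 2198 × 400 = 879200 N = 879.2 kN.
From C = T: a = T/(0.85 f'_c b) = 879200/(0.85 × 40 × 320) = 80.81 mm.
M_n = T(d − a/2) = 879.2 kN × (700 − 40.405) mm = 579.92 kN·m.
φM_n = 0.90 × 579.92 = 521.93 kN·m.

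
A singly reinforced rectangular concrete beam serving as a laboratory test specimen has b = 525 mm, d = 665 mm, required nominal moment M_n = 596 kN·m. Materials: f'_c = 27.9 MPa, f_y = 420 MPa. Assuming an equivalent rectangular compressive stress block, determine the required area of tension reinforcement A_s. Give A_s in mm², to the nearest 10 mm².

With M_n = 0.85 f'_c a b (d − a/2), solve the quadratic for a:
a = d − √(d² − 2M_n/(0.85 f'_c b)) = 665 − √(665² − 2 × 596×10⁶/(0.85 × 27.9 × 525)) = 76.37 mm.
A_s = 0.85 f'_c a b / f_y = 0.85 × 27.9 × 76.37 × 525 / 420 = 2263.9 mm².

A_s ≈ 2260 mm²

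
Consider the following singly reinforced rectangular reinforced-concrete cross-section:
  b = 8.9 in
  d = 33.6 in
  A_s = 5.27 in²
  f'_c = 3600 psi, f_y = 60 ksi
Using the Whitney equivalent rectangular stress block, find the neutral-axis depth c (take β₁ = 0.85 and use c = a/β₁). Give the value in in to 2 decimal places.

T = A_s f_y = 5.27 × 60 = 316.2 kips.
a = T/(0.85 f'_c b) = 316.2/(0.85 × 3.6 × 8.9) = 11.6105 in.
With β₁ = 0.85, c = a/β₁ = 11.6105/0.85 = 13.66 in.

c ≈ 13.66 in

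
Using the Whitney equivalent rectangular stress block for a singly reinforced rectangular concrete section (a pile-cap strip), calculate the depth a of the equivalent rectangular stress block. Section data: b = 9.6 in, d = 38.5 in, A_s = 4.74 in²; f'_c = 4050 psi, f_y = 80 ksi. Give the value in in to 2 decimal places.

a ≈ 11.47 in

T = A_s f_y = 4.74 × 80 = 379.2 kips.
a = T/(0.85 f'_c b) = 379.2/(0.85 × 4.05 × 9.6) = 11.47 in.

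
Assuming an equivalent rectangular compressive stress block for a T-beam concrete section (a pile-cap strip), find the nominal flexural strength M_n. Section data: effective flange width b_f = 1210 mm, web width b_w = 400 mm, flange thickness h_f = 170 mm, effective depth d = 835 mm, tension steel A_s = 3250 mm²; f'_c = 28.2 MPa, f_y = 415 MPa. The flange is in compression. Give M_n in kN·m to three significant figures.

M_n ≈ 1090 kN·m

Tension: T = A_s f_y = 3250 × 415 = 1348750 N.
Try a within the flange: a = T/(0.85 f'_c b_f) = 1348750/(0.85 × 28.2 × 1210) = 46.50 mm.
Since a = 46.50 ≤ h_f = 170 mm, the stress block lies entirely in the flange; analyse as a rectangular beam of width b_f.
M_n = T(d − a/2) = 1348750 × (835 − 23.25) = 1094.85 × 10⁶ N·mm.
M_n = 1094.85 kN·m.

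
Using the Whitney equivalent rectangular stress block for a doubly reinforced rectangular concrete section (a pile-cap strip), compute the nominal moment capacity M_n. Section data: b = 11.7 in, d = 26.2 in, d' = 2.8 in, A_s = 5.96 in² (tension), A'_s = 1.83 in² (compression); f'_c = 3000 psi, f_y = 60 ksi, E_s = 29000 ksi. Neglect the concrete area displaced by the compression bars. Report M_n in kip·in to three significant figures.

Assume both steels yield.
a = (A_s − A'_s) f_y/(0.85 f'_c b) = (5.96 − 1.83) × 60/(0.85 × 3 × 11.7) = 8.306 in.
c = a/β₁ = 8.306/0.85 = 9.772 in; ε'_s = 0.003(c − d')/c = 0.0021 ≥ ε_y = 0.0021, so the compression steel yields.
M_n = (A_s − A'_s) f_y (d − a/2) + A'_s f_y (d − d') = 247.8 × (26.2 − 4.153) + 109.8 × (26.2 − 2.8) = 5463.2 + 2569.3 = 8032.5 kip·in.

M_n ≈ 8030 kip·in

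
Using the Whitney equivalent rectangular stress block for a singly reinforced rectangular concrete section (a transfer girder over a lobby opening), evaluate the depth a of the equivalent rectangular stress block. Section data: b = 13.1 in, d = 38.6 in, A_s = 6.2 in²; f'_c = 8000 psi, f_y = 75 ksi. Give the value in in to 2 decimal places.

a ≈ 5.22 in

T = A_s f_y = 6.2 × 75 = 465 kips.
a = T/(0.85 f'_c b) = 465/(0.85 × 8 × 13.1) = 5.22 in.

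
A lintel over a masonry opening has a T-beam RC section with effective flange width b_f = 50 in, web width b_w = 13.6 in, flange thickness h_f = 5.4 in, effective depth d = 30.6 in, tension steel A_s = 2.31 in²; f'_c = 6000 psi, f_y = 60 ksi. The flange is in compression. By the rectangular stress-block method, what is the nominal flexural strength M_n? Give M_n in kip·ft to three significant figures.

M_n ≈ 350 kip·ft

Tension: T = A_s f_y = 2.31 × 60 = 138.6 kips.
Try a within the flange: a = T/(0.85 f'_c b_f) = 138.6/(0.85 × 6 × 50) = 0.544 in.
Since a = 0.544 ≤ h_f = 5.4 in, the stress block lies entirely in the flange; analyse as a rectangular beam of width b_f.
M_n = T(d − a/2) = 138.6 × (30.6 − 0.272) = 4203.5 kip·in.
M_n = 4203.5/12 = 350.29 kip·ft.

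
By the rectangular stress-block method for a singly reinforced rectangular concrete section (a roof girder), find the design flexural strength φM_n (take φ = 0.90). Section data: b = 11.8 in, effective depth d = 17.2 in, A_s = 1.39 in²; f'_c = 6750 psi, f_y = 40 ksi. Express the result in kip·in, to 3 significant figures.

φM_n ≈ 840 kip·in

T = A_s f_y = 1.39 × 40 = 55.6 kips.
a = T/(0.85 f'_c b) = 55.6/(0.85 × 6.75 × 11.8) = 0.821 in.
M_n = T(d − a/2) = 55.6 × (17.2 − 0.4105) = 933.5 kip·in.
φM_n = 0.90 × 933.5 = 840.2 kip·in.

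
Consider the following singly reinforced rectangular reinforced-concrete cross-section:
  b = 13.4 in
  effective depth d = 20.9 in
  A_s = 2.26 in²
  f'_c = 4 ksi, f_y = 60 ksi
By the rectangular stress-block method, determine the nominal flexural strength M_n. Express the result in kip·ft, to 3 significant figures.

T = A_s f_y = 2.26 × 60 = 135.6 kips.
a = T/(0.85 f'_c b) = 135.6/(0.85 × 4 × 13.4) = 2.976 in.
M_n = T(d − a/2) = 135.6 × (20.9 − 1.488) = 2632.3 kip·in = 2632.3/12 = 219.36 kip·ft.

M_n ≈ 219 kip·ft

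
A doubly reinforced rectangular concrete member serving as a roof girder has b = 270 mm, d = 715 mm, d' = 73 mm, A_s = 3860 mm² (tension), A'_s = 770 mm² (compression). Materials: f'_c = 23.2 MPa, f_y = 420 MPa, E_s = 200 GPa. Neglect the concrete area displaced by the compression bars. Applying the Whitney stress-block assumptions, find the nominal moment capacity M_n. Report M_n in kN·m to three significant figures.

M_n ≈ 977 kN·m

Assume both tension and compression steel yield.
Net tension couple steel: A_s − A'_s = 3090 mm².
a = (A_s − A'_s) f_y / (0.85 f'_c b) = 1297800/(0.85 × 23.2 × 270) = 243.75 mm.
c = a/β₁ = 243.75/0.85 = 286.76 mm; ε'_s = 0.003(c − d')/c = 0.0022 ≥ f_y/E_s = 0.0021, so compression steel does yield.
M_n = (A_s − A'_s) f_y (d − a/2) + A'_s f_y (d − d') = [1297800 × (715 − 121.875) + 323400 × (715 − 73)] × 10⁻⁶ = 769.76 + 207.62 = 977.38 kN·m.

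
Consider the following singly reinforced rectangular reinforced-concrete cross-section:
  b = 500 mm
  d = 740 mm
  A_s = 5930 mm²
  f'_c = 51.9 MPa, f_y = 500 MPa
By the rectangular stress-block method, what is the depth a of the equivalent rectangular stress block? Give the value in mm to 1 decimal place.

T = A_s f_y = 5930 × 500 = 2965000 N = 2965 kN.
Setting C = 0.85 f'_c a b equal to T: a = 2965000/(0.85 × 51.9 × 500) = 134.4 mm.

a ≈ 134.4 mm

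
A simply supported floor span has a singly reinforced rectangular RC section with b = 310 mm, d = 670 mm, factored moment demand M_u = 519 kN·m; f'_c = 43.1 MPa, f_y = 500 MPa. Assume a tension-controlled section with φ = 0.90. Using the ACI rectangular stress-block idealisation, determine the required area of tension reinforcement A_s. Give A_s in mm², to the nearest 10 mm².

A_s ≈ 1830 mm²

M_n = M_u/φ = 519/0.90 = 576.667 kN·m.
With M_n = 0.85 f'_c a b (d − a/2), solve the quadratic for a:
a = d − √(d² − 2M_n/(0.85 f'_c b)) = 670 − √(670² − 2 × 576.667×10⁶/(0.85 × 43.1 × 310)) = 80.64 mm.
A_s = 0.85 f'_c a b / f_y = 0.85 × 43.1 × 80.64 × 310 / 500 = 1831.6 mm².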